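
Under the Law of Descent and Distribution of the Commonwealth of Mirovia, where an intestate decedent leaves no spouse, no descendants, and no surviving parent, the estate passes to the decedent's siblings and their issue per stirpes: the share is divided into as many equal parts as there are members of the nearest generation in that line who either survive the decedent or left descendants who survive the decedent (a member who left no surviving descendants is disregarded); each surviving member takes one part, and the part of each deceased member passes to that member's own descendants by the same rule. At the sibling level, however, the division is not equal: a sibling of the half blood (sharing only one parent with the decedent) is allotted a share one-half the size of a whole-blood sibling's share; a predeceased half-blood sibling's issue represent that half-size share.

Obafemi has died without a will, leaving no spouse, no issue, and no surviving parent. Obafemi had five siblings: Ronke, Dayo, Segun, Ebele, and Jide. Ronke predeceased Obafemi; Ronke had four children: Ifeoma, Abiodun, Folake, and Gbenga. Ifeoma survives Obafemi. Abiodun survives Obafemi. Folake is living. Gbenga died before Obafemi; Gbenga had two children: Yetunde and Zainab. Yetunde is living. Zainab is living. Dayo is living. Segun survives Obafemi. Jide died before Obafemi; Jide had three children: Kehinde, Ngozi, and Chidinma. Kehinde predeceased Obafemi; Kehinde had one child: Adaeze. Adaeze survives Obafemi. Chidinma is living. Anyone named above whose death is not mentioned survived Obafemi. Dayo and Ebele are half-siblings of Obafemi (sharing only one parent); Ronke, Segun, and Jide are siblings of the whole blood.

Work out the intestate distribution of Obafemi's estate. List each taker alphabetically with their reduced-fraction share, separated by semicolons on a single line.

Abiodun 1/16; Adaeze 1/12; Chidinma 1/12; Dayo 1/8; Ebele 1/8; Folake 1/16; Ifeoma 1/16; Ngozi 1/12; Segun 1/4; Yetunde 1/32; Zainab 1/32

No spouse, descendants, or parent survives, so the estate passes to Obafemi's siblings per stirpes.
Half-blood siblings count for one-half the weight of whole-blood siblings at the initial division.
Dividing 1 in proportion to weights (total weight 4): Ronke (weight 1) → 1/4; Dayo (weight 1/2) → 1/8; Segun (weight 1) → 1/4; Ebele (weight 1/2) → 1/8; Jide (weight 1) → 1/4.
Ronke predeceased; the 1/4 allotted to Ronke's branch passes to Ronke's issue by representation.
The 1/4 is divided into 4 equal shares of 1/16 among Ifeoma, Abiodun, Folake, Gbenga.
Ifeoma is living and takes 1/16.
Abiodun is living and takes 1/16.
Folake is living and takes 1/16.
Gbenga predeceased; the 1/16 allotted to Gbenga's branch passes to Gbenga's issue by representation.
The 1/16 is divided into 2 equal shares of 1/32 among Yetunde, Zainab.
Yetunde is living and takes 1/32.
Zainab is living and takes 1/32.
Dayo is living and takes 1/8.
Segun is living and takes 1/4.
Ebele is living and takes 1/8.
Jide predeceased; the 1/4 allotted to Jide's branch passes to Jide's issue by representation.
The 1/4 is divided into 3 equal shares of 1/12 among Kehinde, Ngozi, Chidinma.
Kehinde predeceased; the 1/12 allotted to Kehinde's branch passes to Kehinde's issue by representation.
Adaeze is the sole taker at this level and receives the full 1/12.
Ngozi is living and takes 1/12.
Chidinma is living and takes 1/12.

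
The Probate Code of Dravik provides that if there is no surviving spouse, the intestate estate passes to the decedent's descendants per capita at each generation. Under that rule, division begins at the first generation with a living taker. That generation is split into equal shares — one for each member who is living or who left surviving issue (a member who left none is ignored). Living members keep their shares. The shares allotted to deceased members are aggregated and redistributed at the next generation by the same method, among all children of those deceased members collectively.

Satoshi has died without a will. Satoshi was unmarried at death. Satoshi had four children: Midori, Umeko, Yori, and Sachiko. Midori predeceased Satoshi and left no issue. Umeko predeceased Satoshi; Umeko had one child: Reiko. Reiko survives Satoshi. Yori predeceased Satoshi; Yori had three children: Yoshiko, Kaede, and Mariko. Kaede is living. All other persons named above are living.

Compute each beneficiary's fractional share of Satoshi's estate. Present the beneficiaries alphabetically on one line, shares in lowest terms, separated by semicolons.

There is no surviving spouse, so the entire estate passes to Satoshi's descendants per capita at each generation.
At generation 1 (Umeko, Yori, Sachiko) there are 3 shares of (1)/3 = 1/3 each.
Living: Sachiko — each takes 1/3.
Deceased: Umeko and Yori. Their combined 2/3 is pooled and carried to generation 2.
At generation 2 (Reiko, Yoshiko, Kaede, Mariko) there are 4 shares of (2/3)/4 = 1/6 each.
Living: Reiko, Yoshiko, Kaede, and Mariko — each takes 1/6.

Kaede 1/6; Mariko 1/6; Reiko 1/6; Sachiko 1/3; Yoshiko 1/6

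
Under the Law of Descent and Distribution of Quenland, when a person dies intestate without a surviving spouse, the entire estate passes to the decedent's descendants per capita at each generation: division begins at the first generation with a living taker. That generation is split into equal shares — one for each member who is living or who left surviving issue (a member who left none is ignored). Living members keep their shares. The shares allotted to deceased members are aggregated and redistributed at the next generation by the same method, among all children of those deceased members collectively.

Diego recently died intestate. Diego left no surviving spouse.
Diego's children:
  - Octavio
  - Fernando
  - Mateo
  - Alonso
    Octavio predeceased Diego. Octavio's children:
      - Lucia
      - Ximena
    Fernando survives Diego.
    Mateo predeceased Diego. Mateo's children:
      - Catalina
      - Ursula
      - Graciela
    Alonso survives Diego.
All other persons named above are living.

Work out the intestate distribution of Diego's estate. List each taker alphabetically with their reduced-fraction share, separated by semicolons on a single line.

There is no surviving spouse, so the entire estate passes to Diego's descendants per capita at each generation.
At generation 1 (Octavio, Fernando, Mateo, Alonso) there are 4 shares of (1)/4 = 1/4 each.
Living: Fernando and Alonso — each takes 1/4.
Deceased: Octavio and Mateo. Their combined 1/2 is pooled and carried to generation 2.
At generation 2 (Lucia, Ximena, Catalina, Ursula, Graciela) there are 5 shares of (1/2)/5 = 1/10 each.
Living: Lucia, Ximena, Catalina, Ursula, and Graciela — each takes 1/10.

Alonso 1/4; Catalina 1/10; Fernando 1/4; Graciela 1/10; Lucia 1/10; Ursula 1/10; Ximena 1/10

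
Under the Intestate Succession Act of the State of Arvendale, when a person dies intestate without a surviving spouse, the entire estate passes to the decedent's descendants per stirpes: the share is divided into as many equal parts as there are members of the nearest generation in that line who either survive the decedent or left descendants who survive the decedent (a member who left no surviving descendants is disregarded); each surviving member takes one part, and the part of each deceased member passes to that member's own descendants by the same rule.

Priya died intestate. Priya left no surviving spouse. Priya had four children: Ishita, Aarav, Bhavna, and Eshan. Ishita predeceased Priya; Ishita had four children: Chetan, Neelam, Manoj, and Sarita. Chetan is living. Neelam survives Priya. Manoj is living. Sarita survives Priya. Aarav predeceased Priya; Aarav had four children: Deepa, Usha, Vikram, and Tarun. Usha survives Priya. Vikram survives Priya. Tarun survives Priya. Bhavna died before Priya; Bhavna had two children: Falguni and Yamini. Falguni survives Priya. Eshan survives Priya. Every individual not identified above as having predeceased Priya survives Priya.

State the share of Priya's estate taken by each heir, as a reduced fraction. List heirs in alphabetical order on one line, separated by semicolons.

There is no surviving spouse, so the entire estate passes to Priya's descendants per stirpes.
The estate is divided into 4 equal shares of 1/4 among Ishita, Aarav, Bhavna, Eshan.
Ishita predeceased; the 1/4 allotted to Ishita's branch passes to Ishita's issue by representation.
The 1/4 is divided into 4 equal shares of 1/16 among Chetan, Neelam, Manoj, Sarita.
Chetan is living and takes 1/16.
Neelam is living and takes 1/16.
Manoj is living and takes 1/16.
Sarita is living and takes 1/16.
Aarav predeceased; the 1/4 allotted to Aarav's branch passes to Aarav's issue by representation.
The 1/4 is divided into 4 equal shares of 1/16 among Deepa, Usha, Vikram, Tarun.
Deepa is living and takes 1/16.
Usha is living and takes 1/16.
Vikram is living and takes 1/16.
Tarun is living and takes 1/16.
Bhavna predeceased; the 1/4 allotted to Bhavna's branch passes to Bhavna's issue by representation.
The 1/4 is divided into 2 equal shares of 1/8 among Falguni, Yamini.
Falguni is living and takes 1/8.
Yamini is living and takes 1/8.
Eshan is living and takes 1/4.

Chetan 1/16; Deepa 1/16; Eshan 1/4; Falguni 1/8; Manoj 1/16; Neelam 1/16; Sarita 1/16; Tarun 1/16; Usha 1/16; Vikram 1/16; Yamini 1/8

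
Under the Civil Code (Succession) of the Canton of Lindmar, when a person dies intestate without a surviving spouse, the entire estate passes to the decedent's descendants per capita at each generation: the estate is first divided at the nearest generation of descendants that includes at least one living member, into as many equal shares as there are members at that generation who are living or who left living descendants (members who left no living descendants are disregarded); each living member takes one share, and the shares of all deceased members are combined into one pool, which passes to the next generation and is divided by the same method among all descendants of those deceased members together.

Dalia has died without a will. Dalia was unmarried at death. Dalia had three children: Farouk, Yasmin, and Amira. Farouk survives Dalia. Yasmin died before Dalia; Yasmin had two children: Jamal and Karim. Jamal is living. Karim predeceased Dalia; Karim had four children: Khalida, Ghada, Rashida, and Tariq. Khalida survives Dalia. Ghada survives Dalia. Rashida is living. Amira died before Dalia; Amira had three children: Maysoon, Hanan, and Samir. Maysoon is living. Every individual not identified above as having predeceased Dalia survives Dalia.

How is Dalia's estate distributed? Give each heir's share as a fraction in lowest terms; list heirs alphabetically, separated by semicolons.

There is no surviving spouse, so the entire estate passes to Dalia's descendants per capita at each generation.
At generation 1 (Farouk, Yasmin, Amira) there are 3 shares of (1)/3 = 1/3 each.
Living: Farouk — each takes 1/3.
Deceased: Yasmin and Amira. Their combined 2/3 is pooled and carried to generation 2.
At generation 2 (Jamal, Karim, Maysoon, Hanan, Samir) there are 5 shares of (2/3)/5 = 2/15 each.
Living: Jamal, Maysoon, Hanan, and Samir — each takes 2/15.
Deceased: Karim. That 2/15 share is carried to generation 3.
At generation 3 (Khalida, Ghada, Rashida, Tariq) there are 4 shares of (2/15)/4 = 1/30 each.
Living: Khalida, Ghada, Rashida, and Tariq — each takes 1/30.

Farouk 1/3; Ghada 1/30; Hanan 2/15; Jamal 2/15; Khalida 1/30; Maysoon 2/15; Rashida 1/30; Samir 2/15; Tariq 1/30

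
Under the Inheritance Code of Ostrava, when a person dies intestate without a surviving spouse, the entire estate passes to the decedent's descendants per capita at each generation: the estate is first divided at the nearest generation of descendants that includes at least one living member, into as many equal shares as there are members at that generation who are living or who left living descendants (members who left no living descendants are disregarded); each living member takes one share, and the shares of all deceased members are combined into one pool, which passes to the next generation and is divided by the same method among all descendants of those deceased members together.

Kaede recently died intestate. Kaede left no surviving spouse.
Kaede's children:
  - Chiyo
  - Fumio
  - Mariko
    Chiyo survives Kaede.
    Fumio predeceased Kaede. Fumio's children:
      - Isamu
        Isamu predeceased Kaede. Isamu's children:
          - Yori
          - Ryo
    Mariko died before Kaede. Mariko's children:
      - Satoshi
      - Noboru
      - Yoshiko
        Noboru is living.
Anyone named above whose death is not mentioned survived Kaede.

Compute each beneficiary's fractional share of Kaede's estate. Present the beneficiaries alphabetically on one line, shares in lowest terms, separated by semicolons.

Chiyo 1/3; Noboru 1/6; Ryo 1/12; Satoshi 1/6; Yori 1/12; Yoshiko 1/6

There is no surviving spouse, so the entire estate passes to Kaede's descendants per capita at each generation.
At generation 1 (Chiyo, Fumio, Mariko) there are 3 shares of (1)/3 = 1/3 each.
Living: Chiyo — each takes 1/3.
Deceased: Fumio and Mariko. Their combined 2/3 is pooled and carried to generation 2.
At generation 2 (Isamu, Satoshi, Noboru, Yoshiko) there are 4 shares of (2/3)/4 = 1/6 each.
Living: Satoshi, Noboru, and Yoshiko — each takes 1/6.
Deceased: Isamu. That 1/6 share is carried to generation 3.
At generation 3 (Yori, Ryo) there are 2 shares of (1/6)/2 = 1/12 each.
Living: Yori and Ryo — each takes 1/12.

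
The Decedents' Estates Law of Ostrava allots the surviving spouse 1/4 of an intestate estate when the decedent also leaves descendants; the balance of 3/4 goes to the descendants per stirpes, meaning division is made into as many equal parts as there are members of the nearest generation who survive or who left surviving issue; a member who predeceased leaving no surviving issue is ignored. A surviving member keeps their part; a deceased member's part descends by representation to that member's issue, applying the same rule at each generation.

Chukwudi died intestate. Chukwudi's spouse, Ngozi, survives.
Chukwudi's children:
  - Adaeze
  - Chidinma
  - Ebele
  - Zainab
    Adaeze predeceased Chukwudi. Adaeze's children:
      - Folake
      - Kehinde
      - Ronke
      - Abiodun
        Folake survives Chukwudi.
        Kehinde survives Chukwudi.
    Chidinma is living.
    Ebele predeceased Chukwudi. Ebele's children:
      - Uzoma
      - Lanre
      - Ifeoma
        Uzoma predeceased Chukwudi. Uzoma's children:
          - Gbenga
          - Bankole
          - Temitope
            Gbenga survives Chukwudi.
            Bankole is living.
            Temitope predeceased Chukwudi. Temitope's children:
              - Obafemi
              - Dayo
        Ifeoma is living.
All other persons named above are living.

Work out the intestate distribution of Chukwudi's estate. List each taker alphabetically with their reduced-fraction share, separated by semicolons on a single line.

Abiodun 3/64; Bankole 1/48; Chidinma 3/16; Dayo 1/96; Folake 3/64; Gbenga 1/48; Ifeoma 1/16; Kehinde 3/64; Lanre 1/16; Ngozi 1/4; Obafemi 1/96; Ronke 3/64; Zainab 3/16

Ngozi, as surviving spouse, takes 1/4.
The remaining 3/4 passes to Chukwudi's descendants per stirpes.
The 3/4 is divided into 4 equal shares of 3/16 among Adaeze, Chidinma, Ebele, Zainab.
Adaeze predeceased; the 3/16 allotted to Adaeze's branch passes to Adaeze's issue by representation.
The 3/16 is divided into 4 equal shares of 3/64 among Folake, Kehinde, Ronke, Abiodun.
Folake is living and takes 3/64.
Kehinde is living and takes 3/64.
Ronke is living and takes 3/64.
Abiodun is living and takes 3/64.
Chidinma is living and takes 3/16.
Ebele predeceased; the 3/16 allotted to Ebele's branch passes to Ebele's issue by representation.
The 3/16 is divided into 3 equal shares of 1/16 among Uzoma, Lanre, Ifeoma.
Uzoma predeceased; the 1/16 allotted to Uzoma's branch passes to Uzoma's issue by representation.
The 1/16 is divided into 3 equal shares of 1/48 among Gbenga, Bankole, Temitope.
Gbenga is living and takes 1/48.
Bankole is living and takes 1/48.
Temitope predeceased; the 1/48 allotted to Temitope's branch passes to Temitope's issue by representation.
The 1/48 is divided into 2 equal shares of 1/96 among Obafemi, Dayo.
Obafemi is living and takes 1/96.
Dayo is living and takes 1/96.
Lanre is living and takes 1/16.
Ifeoma is living and takes 1/16.
Zainab is living and takes 3/16.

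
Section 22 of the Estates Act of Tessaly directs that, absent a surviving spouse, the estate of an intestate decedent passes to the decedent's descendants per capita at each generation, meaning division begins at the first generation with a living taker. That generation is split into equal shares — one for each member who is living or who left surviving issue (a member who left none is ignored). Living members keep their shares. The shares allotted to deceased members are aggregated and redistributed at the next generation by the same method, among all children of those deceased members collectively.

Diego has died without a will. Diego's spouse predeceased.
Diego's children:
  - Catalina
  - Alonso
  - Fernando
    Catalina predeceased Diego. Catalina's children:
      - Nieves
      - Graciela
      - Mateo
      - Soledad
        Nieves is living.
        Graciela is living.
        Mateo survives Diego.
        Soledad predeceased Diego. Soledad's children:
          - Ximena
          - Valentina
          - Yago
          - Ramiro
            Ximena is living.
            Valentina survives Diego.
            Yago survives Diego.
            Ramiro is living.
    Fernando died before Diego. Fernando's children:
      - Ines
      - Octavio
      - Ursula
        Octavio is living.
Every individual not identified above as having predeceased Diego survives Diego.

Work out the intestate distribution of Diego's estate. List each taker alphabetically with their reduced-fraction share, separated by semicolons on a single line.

There is no surviving spouse, so the entire estate passes to Diego's descendants per capita at each generation.
At generation 1 (Catalina, Alonso, Fernando) there are 3 shares of (1)/3 = 1/3 each.
Living: Alonso — each takes 1/3.
Deceased: Catalina and Fernando. Their combined 2/3 is pooled and carried to generation 2.
At generation 2 (Nieves, Graciela, Mateo, Soledad, Ines, Octavio, Ursula) there are 7 shares of (2/3)/7 = 2/21 each.
Living: Nieves, Graciela, Mateo, Ines, Octavio, and Ursula — each takes 2/21.
Deceased: Soledad. That 2/21 share is carried to generation 3.
At generation 3 (Ximena, Valentina, Yago, Ramiro) there are 4 shares of (2/21)/4 = 1/42 each.
Living: Ximena, Valentina, Yago, and Ramiro — each takes 1/42.

Alonso 1/3; Graciela 2/21; Ines 2/21; Mateo 2/21; Nieves 2/21; Octavio 2/21; Ramiro 1/42; Ursula 2/21; Valentina 1/42; Ximena 1/42; Yago 1/42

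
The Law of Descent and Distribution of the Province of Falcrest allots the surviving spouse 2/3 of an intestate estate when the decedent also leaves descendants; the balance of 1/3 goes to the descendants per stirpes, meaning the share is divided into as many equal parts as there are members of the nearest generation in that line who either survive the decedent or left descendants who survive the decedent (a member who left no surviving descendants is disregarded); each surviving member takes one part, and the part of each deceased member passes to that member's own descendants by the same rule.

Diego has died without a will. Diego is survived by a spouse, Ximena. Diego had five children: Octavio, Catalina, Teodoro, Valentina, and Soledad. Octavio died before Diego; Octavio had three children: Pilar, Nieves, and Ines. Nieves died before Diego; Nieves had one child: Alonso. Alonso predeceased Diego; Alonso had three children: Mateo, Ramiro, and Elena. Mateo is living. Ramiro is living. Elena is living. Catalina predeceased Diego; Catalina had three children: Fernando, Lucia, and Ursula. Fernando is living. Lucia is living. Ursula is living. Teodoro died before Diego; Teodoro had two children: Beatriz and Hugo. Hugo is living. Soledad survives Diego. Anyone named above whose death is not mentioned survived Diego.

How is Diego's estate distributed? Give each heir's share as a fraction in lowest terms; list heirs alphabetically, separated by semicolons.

Beatriz 1/30; Elena 1/135; Fernando 1/45; Hugo 1/30; Ines 1/45; Lucia 1/45; Mateo 1/135; Pilar 1/45; Ramiro 1/135; Soledad 1/15; Ursula 1/45; Valentina 1/15; Ximena 2/3

Ximena, as surviving spouse, takes 2/3.
The remaining 1/3 passes to Diego's descendants per stirpes.
The 1/3 is divided into 5 equal shares of 1/15 among Octavio, Catalina, Teodoro, Valentina, Soledad.
Octavio predeceased; the 1/15 allotted to Octavio's branch passes to Octavio's issue by representation.
The 1/15 is divided into 3 equal shares of 1/45 among Pilar, Nieves, Ines.
Pilar is living and takes 1/45.
Nieves predeceased; the 1/45 allotted to Nieves's branch passes to Nieves's issue by representation.
Alonso's line is the sole branch at this level, so the full 1/45 passes to Alonso's issue by representation.
The 1/45 is divided into 3 equal shares of 1/135 among Mateo, Ramiro, Elena.
Mateo is living and takes 1/135.
Ramiro is living and takes 1/135.
Elena is living and takes 1/135.
Ines is living and takes 1/45.
Catalina predeceased; the 1/15 allotted to Catalina's branch passes to Catalina's issue by representation.
The 1/15 is divided into 3 equal shares of 1/45 among Fernando, Lucia, Ursula.
Fernando is living and takes 1/45.
Lucia is living and takes 1/45.
Ursula is living and takes 1/45.
Teodoro predeceased; the 1/15 allotted to Teodoro's branch passes to Teodoro's issue by representation.
The 1/15 is divided into 2 equal shares of 1/30 among Beatriz, Hugo.
Beatriz is living and takes 1/30.
Hugo is living and takes 1/30.
Valentina is living and takes 1/15.
Soledad is living and takes 1/15.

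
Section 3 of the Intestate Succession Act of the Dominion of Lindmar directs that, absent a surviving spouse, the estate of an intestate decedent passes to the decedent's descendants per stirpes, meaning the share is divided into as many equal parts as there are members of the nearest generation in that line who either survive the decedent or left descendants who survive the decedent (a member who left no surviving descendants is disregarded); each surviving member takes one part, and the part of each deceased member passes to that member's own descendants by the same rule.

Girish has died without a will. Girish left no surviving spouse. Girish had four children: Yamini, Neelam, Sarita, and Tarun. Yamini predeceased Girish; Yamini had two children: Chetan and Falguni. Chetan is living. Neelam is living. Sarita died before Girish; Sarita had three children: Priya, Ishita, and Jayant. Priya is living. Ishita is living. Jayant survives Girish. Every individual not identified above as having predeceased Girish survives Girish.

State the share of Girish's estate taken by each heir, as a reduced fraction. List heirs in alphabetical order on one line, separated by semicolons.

There is no surviving spouse, so the entire estate passes to Girish's descendants per stirpes.
The estate is divided into 4 equal shares of 1/4 among Yamini, Neelam, Sarita, Tarun.
Yamini predeceased; the 1/4 allotted to Yamini's branch passes to Yamini's issue by representation.
The 1/4 is divided into 2 equal shares of 1/8 among Chetan, Falguni.
Chetan is living and takes 1/8.
Falguni is living and takes 1/8.
Neelam is living and takes 1/4.
Sarita predeceased; the 1/4 allotted to Sarita's branch passes to Sarita's issue by representation.
The 1/4 is divided into 3 equal shares of 1/12 among Priya, Ishita, Jayant.
Priya is living and takes 1/12.
Ishita is living and takes 1/12.
Jayant is living and takes 1/12.
Tarun is living and takes 1/4.

Chetan 1/8; Falguni 1/8; Ishita 1/12; Jayant 1/12; Neelam 1/4; Priya 1/12; Tarun 1/4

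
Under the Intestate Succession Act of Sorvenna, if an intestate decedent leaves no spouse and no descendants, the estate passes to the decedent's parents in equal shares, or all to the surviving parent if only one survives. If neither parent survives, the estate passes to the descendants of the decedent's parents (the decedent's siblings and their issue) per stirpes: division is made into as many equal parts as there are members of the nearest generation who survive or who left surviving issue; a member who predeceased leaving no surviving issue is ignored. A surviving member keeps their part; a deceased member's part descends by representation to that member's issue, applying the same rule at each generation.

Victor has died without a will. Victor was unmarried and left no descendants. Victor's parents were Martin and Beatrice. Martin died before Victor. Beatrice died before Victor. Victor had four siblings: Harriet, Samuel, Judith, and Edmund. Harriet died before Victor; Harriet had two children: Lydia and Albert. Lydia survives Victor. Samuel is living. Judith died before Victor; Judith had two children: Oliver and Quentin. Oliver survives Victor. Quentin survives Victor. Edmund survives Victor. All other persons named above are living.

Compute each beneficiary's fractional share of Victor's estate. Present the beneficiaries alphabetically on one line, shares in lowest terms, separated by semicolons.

Albert 1/8; Edmund 1/4; Lydia 1/8; Oliver 1/8; Quentin 1/8; Samuel 1/4

Neither parent survives and there are no descendants, so the estate passes to Victor's siblings and their issue per stirpes.
The estate is divided into 4 equal shares of 1/4 among Harriet, Samuel, Judith, Edmund.
Harriet predeceased; the 1/4 allotted to Harriet's branch passes to Harriet's issue by representation.
The 1/4 is divided into 2 equal shares of 1/8 among Lydia, Albert.
Lydia is living and takes 1/8.
Albert is living and takes 1/8.
Samuel is living and takes 1/4.
Judith predeceased; the 1/4 allotted to Judith's branch passes to Judith's issue by representation.
The 1/4 is divided into 2 equal shares of 1/8 among Oliver, Quentin.
Oliver is living and takes 1/8.
Quentin is living and takes 1/8.
Edmund is living and takes 1/4.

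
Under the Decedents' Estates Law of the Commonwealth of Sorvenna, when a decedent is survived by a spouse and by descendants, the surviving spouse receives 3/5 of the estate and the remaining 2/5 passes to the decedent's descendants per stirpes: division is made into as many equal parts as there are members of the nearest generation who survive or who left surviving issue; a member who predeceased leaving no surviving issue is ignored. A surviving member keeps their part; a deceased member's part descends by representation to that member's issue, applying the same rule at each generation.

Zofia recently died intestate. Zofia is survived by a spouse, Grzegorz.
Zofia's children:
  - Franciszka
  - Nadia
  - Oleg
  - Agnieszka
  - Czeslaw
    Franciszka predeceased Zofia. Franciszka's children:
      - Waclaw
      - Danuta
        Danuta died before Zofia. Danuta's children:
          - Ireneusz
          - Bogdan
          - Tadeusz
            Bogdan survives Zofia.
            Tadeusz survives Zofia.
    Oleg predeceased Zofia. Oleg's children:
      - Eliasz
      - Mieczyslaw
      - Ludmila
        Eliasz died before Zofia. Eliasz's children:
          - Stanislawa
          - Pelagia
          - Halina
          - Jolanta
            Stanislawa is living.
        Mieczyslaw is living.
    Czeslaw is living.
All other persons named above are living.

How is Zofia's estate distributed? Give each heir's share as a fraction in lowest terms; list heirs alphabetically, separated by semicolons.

Grzegorz, as surviving spouse, takes 3/5.
The remaining 2/5 passes to Zofia's descendants per stirpes.
The 2/5 is divided into 5 equal shares of 2/25 among Franciszka, Nadia, Oleg, Agnieszka, Czeslaw.
Franciszka predeceased; the 2/25 allotted to Franciszka's branch passes to Franciszka's issue by representation.
The 2/25 is divided into 2 equal shares of 1/25 among Waclaw, Danuta.
Waclaw is living and takes 1/25.
Danuta predeceased; the 1/25 allotted to Danuta's branch passes to Danuta's issue by representation.
The 1/25 is divided into 3 equal shares of 1/75 among Ireneusz, Bogdan, Tadeusz.
Ireneusz is living and takes 1/75.
Bogdan is living and takes 1/75.
Tadeusz is living and takes 1/75.
Nadia is living and takes 2/25.
Oleg predeceased; the 2/25 allotted to Oleg's branch passes to Oleg's issue by representation.
The 2/25 is divided into 3 equal shares of 2/75 among Eliasz, Mieczyslaw, Ludmila.
Eliasz predeceased; the 2/75 allotted to Eliasz's branch passes to Eliasz's issue by representation.
The 2/75 is divided into 4 equal shares of 1/150 among Stanislawa, Pelagia, Halina, Jolanta.
Stanislawa is living and takes 1/150.
Pelagia is living and takes 1/150.
Halina is living and takes 1/150.
Jolanta is living and takes 1/150.
Mieczyslaw is living and takes 2/75.
Ludmila is living and takes 2/75.
Agnieszka is living and takes 2/25.
Czeslaw is living and takes 2/25.

Agnieszka 2/25; Bogdan 1/75; Czeslaw 2/25; Grzegorz 3/5; Halina 1/150; Ireneusz 1/75; Jolanta 1/150; Ludmila 2/75; Mieczyslaw 2/75; Nadia 2/25; Pelagia 1/150; Stanislawa 1/150; Tadeusz 1/75; Waclaw 1/25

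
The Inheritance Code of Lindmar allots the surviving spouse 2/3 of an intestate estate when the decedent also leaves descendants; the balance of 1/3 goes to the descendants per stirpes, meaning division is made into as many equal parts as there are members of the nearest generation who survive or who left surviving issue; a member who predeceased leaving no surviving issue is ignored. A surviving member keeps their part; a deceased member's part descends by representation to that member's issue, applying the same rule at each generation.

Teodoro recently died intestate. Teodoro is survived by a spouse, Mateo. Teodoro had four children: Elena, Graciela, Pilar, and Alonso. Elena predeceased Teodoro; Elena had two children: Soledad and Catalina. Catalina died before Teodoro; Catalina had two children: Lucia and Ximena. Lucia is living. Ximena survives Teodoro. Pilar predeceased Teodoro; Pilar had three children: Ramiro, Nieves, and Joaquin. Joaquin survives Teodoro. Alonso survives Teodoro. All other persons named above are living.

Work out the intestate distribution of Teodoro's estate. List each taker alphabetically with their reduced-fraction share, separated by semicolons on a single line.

Alonso 1/12; Graciela 1/12; Joaquin 1/36; Lucia 1/48; Mateo 2/3; Nieves 1/36; Ramiro 1/36; Soledad 1/24; Ximena 1/48

Mateo, as surviving spouse, takes 2/3.
The remaining 1/3 passes to Teodoro's descendants per stirpes.
The 1/3 is divided into 4 equal shares of 1/12 among Elena, Graciela, Pilar, Alonso.
Elena predeceased; the 1/12 allotted to Elena's branch passes to Elena's issue by representation.
The 1/12 is divided into 2 equal shares of 1/24 among Soledad, Catalina.
Soledad is living and takes 1/24.
Catalina predeceased; the 1/24 allotted to Catalina's branch passes to Catalina's issue by representation.
The 1/24 is divided into 2 equal shares of 1/48 among Lucia, Ximena.
Lucia is living and takes 1/48.
Ximena is living and takes 1/48.
Graciela is living and takes 1/12.
Pilar predeceased; the 1/12 allotted to Pilar's branch passes to Pilar's issue by representation.
The 1/12 is divided into 3 equal shares of 1/36 among Ramiro, Nieves, Joaquin.
Ramiro is living and takes 1/36.
Nieves is living and takes 1/36.
Joaquin is living and takes 1/36.
Alonso is living and takes 1/12.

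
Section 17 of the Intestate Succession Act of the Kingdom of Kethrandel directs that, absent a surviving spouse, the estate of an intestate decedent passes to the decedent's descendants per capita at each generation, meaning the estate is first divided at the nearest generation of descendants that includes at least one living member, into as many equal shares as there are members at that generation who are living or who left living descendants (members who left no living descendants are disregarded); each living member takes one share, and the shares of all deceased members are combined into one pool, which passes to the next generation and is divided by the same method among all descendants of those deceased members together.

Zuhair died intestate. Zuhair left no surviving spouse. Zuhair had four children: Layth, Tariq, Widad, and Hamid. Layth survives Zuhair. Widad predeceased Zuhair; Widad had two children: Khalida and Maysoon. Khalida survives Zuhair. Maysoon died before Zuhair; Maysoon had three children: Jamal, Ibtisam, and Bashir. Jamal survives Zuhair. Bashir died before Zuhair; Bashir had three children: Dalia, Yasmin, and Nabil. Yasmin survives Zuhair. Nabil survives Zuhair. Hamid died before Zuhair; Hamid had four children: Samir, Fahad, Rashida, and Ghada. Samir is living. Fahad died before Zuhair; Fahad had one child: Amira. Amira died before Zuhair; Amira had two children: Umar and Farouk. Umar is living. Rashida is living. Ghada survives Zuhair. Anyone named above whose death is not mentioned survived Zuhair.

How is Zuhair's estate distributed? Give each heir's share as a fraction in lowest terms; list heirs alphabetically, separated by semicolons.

Dalia 1/60; Farouk 1/60; Ghada 1/12; Ibtisam 1/24; Jamal 1/24; Khalida 1/12; Layth 1/4; Nabil 1/60; Rashida 1/12; Samir 1/12; Tariq 1/4; Umar 1/60; Yasmin 1/60

There is no surviving spouse, so the entire estate passes to Zuhair's descendants per capita at each generation.
At generation 1 (Layth, Tariq, Widad, Hamid) there are 4 shares of (1)/4 = 1/4 each.
Living: Layth and Tariq — each takes 1/4.
Deceased: Widad and Hamid. Their combined 1/2 is pooled and carried to generation 2.
At generation 2 (Khalida, Maysoon, Samir, Fahad, Rashida, Ghada) there are 6 shares of (1/2)/6 = 1/12 each.
Living: Khalida, Samir, Rashida, and Ghada — each takes 1/12.
Deceased: Maysoon and Fahad. Their combined 1/6 is pooled and carried to generation 3.
At generation 3 (Jamal, Ibtisam, Bashir, Amira) there are 4 shares of (1/6)/4 = 1/24 each.
Living: Jamal and Ibtisam — each takes 1/24.
Deceased: Bashir and Amira. Their combined 1/12 is pooled and carried to generation 4.
At generation 4 (Dalia, Yasmin, Nabil, Umar, Farouk) there are 5 shares of (1/12)/5 = 1/60 each.
Living: Dalia, Yasmin, Nabil, Umar, and Farouk — each takes 1/60.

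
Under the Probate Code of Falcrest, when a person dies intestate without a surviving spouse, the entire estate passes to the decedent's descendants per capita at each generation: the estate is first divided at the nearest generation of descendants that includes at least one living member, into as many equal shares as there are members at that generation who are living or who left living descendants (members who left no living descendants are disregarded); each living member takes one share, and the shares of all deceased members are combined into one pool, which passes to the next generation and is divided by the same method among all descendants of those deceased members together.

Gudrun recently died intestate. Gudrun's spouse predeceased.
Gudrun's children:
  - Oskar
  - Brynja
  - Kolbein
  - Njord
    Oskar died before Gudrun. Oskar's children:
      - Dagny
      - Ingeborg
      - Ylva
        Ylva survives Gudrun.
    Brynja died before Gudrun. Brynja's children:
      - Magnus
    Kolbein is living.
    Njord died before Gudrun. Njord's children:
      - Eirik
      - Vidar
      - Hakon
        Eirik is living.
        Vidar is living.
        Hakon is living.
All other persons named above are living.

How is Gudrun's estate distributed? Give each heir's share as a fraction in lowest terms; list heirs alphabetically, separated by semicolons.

Dagny 3/28; Eirik 3/28; Hakon 3/28; Ingeborg 3/28; Kolbein 1/4; Magnus 3/28; Vidar 3/28; Ylva 3/28

There is no surviving spouse, so the entire estate passes to Gudrun's descendants per capita at each generation.
At generation 1 (Oskar, Brynja, Kolbein, Njord) there are 4 shares of (1)/4 = 1/4 each.
Living: Kolbein — each takes 1/4.
Deceased: Oskar, Brynja, and Njord. Their combined 3/4 is pooled and carried to generation 2.
At generation 2 (Dagny, Ingeborg, Ylva, Magnus, Eirik, Vidar, Hakon) there are 7 shares of (3/4)/7 = 3/28 each.
Living: Dagny, Ingeborg, Ylva, Magnus, Eirik, Vidar, and Hakon — each takes 3/28.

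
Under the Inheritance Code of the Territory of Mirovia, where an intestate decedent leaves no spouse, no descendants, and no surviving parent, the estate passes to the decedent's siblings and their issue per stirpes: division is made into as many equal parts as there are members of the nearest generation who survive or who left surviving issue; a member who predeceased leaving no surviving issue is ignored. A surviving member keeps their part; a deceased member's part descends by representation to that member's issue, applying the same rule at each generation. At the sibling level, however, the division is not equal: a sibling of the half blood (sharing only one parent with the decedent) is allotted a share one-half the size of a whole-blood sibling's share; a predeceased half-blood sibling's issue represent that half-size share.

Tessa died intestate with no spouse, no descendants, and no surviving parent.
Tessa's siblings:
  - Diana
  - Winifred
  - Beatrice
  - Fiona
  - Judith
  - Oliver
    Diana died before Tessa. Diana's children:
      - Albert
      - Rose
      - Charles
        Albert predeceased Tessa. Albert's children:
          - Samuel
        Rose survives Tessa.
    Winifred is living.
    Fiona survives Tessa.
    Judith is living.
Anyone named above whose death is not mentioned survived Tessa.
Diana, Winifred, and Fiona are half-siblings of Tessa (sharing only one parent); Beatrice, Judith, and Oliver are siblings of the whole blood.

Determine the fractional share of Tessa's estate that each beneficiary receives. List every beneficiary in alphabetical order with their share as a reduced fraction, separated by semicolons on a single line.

No spouse, descendants, or parent survives, so the estate passes to Tessa's siblings per stirpes.
Half-blood siblings count for one-half the weight of whole-blood siblings at the initial division.
Dividing 1 in proportion to weights (total weight 9/2): Diana (weight 1/2) → 1/9; Winifred (weight 1/2) → 1/9; Beatrice (weight 1) → 2/9; Fiona (weight 1/2) → 1/9; Judith (weight 1) → 2/9; Oliver (weight 1) → 2/9.
Diana predeceased; the 1/9 allotted to Diana's branch passes to Diana's issue by representation.
The 1/9 is divided into 3 equal shares of 1/27 among Albert, Rose, Charles.
Albert predeceased; the 1/27 allotted to Albert's branch passes to Albert's issue by representation.
Samuel is the sole taker at this level and receives the full 1/27.
Rose is living and takes 1/27.
Charles is living and takes 1/27.
Winifred is living and takes 1/9.
Beatrice is living and takes 2/9.
Fiona is living and takes 1/9.
Judith is living and takes 2/9.
Oliver is living and takes 2/9.

Beatrice 2/9; Charles 1/27; Fiona 1/9; Judith 2/9; Oliver 2/9; Rose 1/27; Samuel 1/27; Winifred 1/9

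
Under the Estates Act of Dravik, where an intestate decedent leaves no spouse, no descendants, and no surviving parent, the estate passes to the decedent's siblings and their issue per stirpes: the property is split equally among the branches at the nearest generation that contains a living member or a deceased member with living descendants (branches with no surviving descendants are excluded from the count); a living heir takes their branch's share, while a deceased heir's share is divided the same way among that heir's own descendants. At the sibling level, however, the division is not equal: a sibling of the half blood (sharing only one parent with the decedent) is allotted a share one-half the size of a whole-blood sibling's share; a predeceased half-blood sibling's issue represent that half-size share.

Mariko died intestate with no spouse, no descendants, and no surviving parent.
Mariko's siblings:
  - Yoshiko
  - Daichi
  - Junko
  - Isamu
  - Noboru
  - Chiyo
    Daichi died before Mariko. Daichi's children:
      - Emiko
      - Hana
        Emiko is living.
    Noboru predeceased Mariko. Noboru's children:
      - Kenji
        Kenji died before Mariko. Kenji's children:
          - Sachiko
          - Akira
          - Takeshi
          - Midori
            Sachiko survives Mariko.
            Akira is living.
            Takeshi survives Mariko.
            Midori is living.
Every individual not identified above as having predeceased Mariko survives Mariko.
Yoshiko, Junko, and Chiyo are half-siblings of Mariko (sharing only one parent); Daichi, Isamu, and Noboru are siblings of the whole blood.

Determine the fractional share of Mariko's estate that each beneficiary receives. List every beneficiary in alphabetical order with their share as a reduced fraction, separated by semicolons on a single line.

No spouse, descendants, or parent survives, so the estate passes to Mariko's siblings per stirpes.
Half-blood siblings count for one-half the weight of whole-blood siblings at the initial division.
Dividing 1 in proportion to weights (total weight 9/2): Yoshiko (weight 1/2) → 1/9; Daichi (weight 1) → 2/9; Junko (weight 1/2) → 1/9; Isamu (weight 1) → 2/9; Noboru (weight 1) → 2/9; Chiyo (weight 1/2) → 1/9.
Yoshiko is living and takes 1/9.
Daichi predeceased; the 2/9 allotted to Daichi's branch passes to Daichi's issue by representation.
The 2/9 is divided into 2 equal shares of 1/9 among Emiko, Hana.
Emiko is living and takes 1/9.
Hana is living and takes 1/9.
Junko is living and takes 1/9.
Isamu is living and takes 2/9.
Noboru predeceased; the 2/9 allotted to Noboru's branch passes to Noboru's issue by representation.
Kenji's line is the sole branch at this level, so the full 2/9 passes to Kenji's issue by representation.
The 2/9 is divided into 4 equal shares of 1/18 among Sachiko, Akira, Takeshi, Midori.
Sachiko is living and takes 1/18.
Akira is living and takes 1/18.
Takeshi is living and takes 1/18.
Midori is living and takes 1/18.
Chiyo is living and takes 1/9.

Akira 1/18; Chiyo 1/9; Emiko 1/9; Hana 1/9; Isamu 2/9; Junko 1/9; Midori 1/18; Sachiko 1/18; Takeshi 1/18; Yoshiko 1/9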